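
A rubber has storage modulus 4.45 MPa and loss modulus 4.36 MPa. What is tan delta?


tan delta = E'' / E'
= 4.36 / 4.45
= 0.9798

tan delta = 0.9798


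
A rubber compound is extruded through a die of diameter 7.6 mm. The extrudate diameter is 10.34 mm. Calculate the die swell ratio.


Die swell ratio = D_extrudate / D_die
= 10.34 / 7.6
= 1.361

Die swell = 1.361


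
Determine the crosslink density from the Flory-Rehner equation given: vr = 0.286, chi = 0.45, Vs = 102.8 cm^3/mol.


ln(1 - vr) = ln(1 - 0.286) = -0.3369
Numerator = -((-0.3369) + 0.286 + 0.45 * 0.286^2) = 0.0141
Denominator = 102.8 * (0.286^(1/3) - 0.286/2) = 53.0297
nu = 0.0141 / 53.0297 = 2.6521e-04 mol/cm^3

2.6521e-04 mol/cm^3


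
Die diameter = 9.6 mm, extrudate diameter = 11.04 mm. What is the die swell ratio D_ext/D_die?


Die swell ratio = D_extrudate / D_die
= 11.04 / 9.6
= 1.15

Die swell = 1.15


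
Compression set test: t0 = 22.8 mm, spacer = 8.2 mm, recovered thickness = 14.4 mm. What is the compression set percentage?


CS = (t0 - recovered) / (t0 - ts) * 100
= (22.8 - 14.4) / (22.8 - 8.2) * 100
= 8.4 / 14.6 * 100
= 57.5%

57.5%


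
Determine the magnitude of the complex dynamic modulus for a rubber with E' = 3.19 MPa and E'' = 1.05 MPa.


|E*| = sqrt(E'^2 + E''^2)
= sqrt(3.19^2 + 1.05^2)
= sqrt(10.1761 + 1.1025)
= 3.358 MPa

3.358 MPa


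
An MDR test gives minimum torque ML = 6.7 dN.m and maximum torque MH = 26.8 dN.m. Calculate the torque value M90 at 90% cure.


M90 = ML + 0.9 * (MH - ML)
M90 = 6.7 + 0.9 * (26.8 - 6.7)
M90 = 6.7 + 0.9 * 20.1
M90 = 24.79 dN.m

24.79 dN.m


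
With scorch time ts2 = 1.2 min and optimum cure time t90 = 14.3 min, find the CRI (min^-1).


CRI = 100 / (t90 - ts2)
= 100 / (14.3 - 1.2)
= 100 / 13.1
= 7.63 min^-1

7.63 min^-1


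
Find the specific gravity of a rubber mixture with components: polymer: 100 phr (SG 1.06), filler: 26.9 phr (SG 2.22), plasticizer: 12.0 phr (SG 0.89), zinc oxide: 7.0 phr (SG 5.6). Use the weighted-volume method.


Sum of weights = 145.9
Volume contributions:
  polymer: 100/1.06 = 94.3396
  filler: 26.9/2.22 = 12.1171
  plasticizer: 12.0/0.89 = 13.4831
  zinc oxide: 7.0/5.6 = 1.2500
Sum of volumes = 121.1899
SG = 145.9 / 121.1899 = 1.204

SG = 1.204


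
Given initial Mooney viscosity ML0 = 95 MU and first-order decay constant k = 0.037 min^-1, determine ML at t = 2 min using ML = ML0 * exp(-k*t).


ML = ML0 * exp(-k * t)
ML = 95 * exp(-0.037 * 2)
ML = 95 * 0.9287
ML = 88.22 MU

88.22 MU


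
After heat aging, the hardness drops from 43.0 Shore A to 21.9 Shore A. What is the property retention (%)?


Retention = aged / original * 100
= 21.9 / 43.0 * 100
= 50.9%

50.9%


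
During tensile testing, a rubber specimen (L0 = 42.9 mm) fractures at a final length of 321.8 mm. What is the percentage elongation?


Elongation = (Lf - L0) / L0 * 100
= (321.8 - 42.9) / 42.9 * 100
= 278.9 / 42.9 * 100
= 650.1%

650.1%


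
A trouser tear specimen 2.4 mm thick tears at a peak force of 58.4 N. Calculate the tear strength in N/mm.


Tear strength = force / thickness
= 58.4 / 2.4
= 24.33 N/mm

24.33 N/mm


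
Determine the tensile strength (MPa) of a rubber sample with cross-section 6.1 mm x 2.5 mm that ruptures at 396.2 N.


Area = width * thickness = 6.1 * 2.5 = 15.25 mm^2
TS = force / area = 396.2 / 15.25 = 25.98 MPa

25.98 MPa


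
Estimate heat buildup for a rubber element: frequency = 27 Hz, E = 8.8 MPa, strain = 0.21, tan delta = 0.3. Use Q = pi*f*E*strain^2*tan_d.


Q = pi * f * E * strain^2 * tan_d
= pi * 27 * 8.8 * 0.21^2 * 0.3
= pi * 27 * 8.8 * 0.0441 * 0.3
= 9.8754

Q = 9.8754


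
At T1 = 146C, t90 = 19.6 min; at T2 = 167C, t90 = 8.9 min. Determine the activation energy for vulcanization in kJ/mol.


T1 = 419.15 K, T2 = 440.15 K
1/T1 - 1/T2 = 1.1383e-04
ln(t1/t2) = ln(19.6/8.9) = 0.7895
Ea = 8.314 * 0.7895 / 1.1383e-04 = 57663.5125 J/mol
Ea = 57.66 kJ/mol

57.66 kJ/mol


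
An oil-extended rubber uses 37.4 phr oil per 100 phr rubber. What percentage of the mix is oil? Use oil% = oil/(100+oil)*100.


Oil % = oil / (100 + oil) * 100
= 37.4 / (100 + 37.4) * 100
= 37.4 / 137.4 * 100
= 27.22%

27.22%


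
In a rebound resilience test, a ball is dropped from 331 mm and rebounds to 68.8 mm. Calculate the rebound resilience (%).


Resilience = h_rebound / h_drop * 100
= 68.8 / 331 * 100
= 20.8%

20.8%


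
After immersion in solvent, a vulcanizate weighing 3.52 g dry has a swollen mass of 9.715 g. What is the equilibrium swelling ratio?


Q = W_swollen / W_dry
Q = 9.715 / 3.52
Q = 2.76

Q = 2.76


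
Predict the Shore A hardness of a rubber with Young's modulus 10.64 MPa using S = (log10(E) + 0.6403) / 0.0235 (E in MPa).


log10(E) = 0.0235*S - 0.6403  =>  S = (log10(E) + 0.6403) / 0.0235
log10(10.64) = 1.026942
S = (1.026942 + 0.6403) / 0.0235 = 1.667242 / 0.0235
S = 70.9

Shore A = 70.9


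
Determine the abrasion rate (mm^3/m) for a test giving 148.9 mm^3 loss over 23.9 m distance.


Rate = volume_loss / distance
= 148.9 / 23.9
= 6.23 mm^3/m

6.23 mm^3/m


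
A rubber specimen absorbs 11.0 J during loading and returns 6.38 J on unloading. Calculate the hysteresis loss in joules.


Hysteresis loss = loading - unloading
= 11.0 - 6.38
= 4.62 J

4.62 J


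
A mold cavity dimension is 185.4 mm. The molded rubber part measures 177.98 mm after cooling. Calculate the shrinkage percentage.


Shrinkage = (mold - part) / mold * 100
= (185.4 - 177.98) / 185.4 * 100
= 7.42 / 185.4 * 100
= 4.0%

4.0%


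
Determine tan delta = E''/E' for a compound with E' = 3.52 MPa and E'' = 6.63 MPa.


tan delta = E'' / E'
= 6.63 / 3.52
= 1.8835

tan delta = 1.8835


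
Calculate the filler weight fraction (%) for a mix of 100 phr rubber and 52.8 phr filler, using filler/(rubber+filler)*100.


Filler % = filler / (rubber + filler) * 100
= 52.8 / (100 + 52.8) * 100
= 52.8 / 152.8 * 100
= 34.55%

34.55%


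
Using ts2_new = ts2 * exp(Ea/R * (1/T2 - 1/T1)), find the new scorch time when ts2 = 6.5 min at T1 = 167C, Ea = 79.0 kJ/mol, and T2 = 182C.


Convert temperatures: T1 = 167 + 273.15 = 440.15 K, T2 = 182 + 273.15 = 455.15 K
ts2_new = 6.5 * exp(79000 / 8.314 * (1/455.15 - 1/440.15))
1/T2 - 1/T1 = -7.4875e-05
ts2_new = 3.19 min

3.19 min


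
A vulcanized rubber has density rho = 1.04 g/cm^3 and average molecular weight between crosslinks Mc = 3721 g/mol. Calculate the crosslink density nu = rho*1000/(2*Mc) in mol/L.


nu = rho * 1000 / (2 * Mc)
nu = 1.04 * 1000 / (2 * 3721)
nu = 1040.0 / 7442
nu = 0.1397 mol/L

0.1397 mol/L


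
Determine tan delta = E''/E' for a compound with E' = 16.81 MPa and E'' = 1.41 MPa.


tan delta = E'' / E'
= 1.41 / 16.81
= 0.0839

tan delta = 0.0839


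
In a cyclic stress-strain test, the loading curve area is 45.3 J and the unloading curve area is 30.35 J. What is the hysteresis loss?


Hysteresis loss = loading - unloading
= 45.3 - 30.35
= 14.95 J

14.95 J


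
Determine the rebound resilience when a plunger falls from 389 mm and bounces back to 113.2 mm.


Resilience = h_rebound / h_drop * 100
= 113.2 / 389 * 100
= 29.1%

29.1%


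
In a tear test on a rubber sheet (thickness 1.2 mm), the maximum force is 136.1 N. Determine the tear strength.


Tear strength = force / thickness
= 136.1 / 1.2
= 113.42 N/mm

113.42 N/mm


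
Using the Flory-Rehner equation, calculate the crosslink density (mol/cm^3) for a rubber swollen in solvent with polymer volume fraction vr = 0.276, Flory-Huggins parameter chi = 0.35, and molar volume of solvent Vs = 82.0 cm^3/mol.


ln(1 - vr) = ln(1 - 0.276) = -0.3230
Numerator = -((-0.3230) + 0.276 + 0.35 * 0.276^2) = 0.0203
Denominator = 82.0 * (0.276^(1/3) - 0.276/2) = 42.0728
nu = 0.0203 / 42.0728 = 4.8255e-04 mol/cm^3

4.8255e-04 mol/cm^3


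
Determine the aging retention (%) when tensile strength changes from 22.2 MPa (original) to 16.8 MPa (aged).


Retention = aged / original * 100
= 16.8 / 22.2 * 100
= 75.7%

75.7%


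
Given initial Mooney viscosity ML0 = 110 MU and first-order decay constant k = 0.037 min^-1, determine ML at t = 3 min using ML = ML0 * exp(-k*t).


ML = ML0 * exp(-k * t)
ML = 110 * exp(-0.037 * 3)
ML = 110 * 0.8949
ML = 98.44 MU

98.44 MU


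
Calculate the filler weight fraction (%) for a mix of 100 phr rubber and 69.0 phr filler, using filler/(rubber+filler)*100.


Filler % = filler / (rubber + filler) * 100
= 69.0 / (100 + 69.0) * 100
= 69.0 / 169.0 * 100
= 40.83%

40.83%


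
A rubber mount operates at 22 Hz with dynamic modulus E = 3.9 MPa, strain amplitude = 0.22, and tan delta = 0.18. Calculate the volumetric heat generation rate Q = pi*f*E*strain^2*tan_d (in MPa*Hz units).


Q = pi * f * E * strain^2 * tan_d
= pi * 22 * 3.9 * 0.22^2 * 0.18
= pi * 22 * 3.9 * 0.0484 * 0.18
= 2.3483

Q = 2.3483


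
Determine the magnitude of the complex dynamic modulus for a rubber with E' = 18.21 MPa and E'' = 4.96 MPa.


|E*| = sqrt(E'^2 + E''^2)
= sqrt(18.21^2 + 4.96^2)
= sqrt(331.6041 + 24.6016)
= 18.873 MPa

18.873 MPa


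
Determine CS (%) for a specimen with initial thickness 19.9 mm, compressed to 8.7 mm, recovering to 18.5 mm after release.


CS = (t0 - recovered) / (t0 - ts) * 100
= (19.9 - 18.5) / (19.9 - 8.7) * 100
= 1.4 / 11.2 * 100
= 12.5%

12.5%


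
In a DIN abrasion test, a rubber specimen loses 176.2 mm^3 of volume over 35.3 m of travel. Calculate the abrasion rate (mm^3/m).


Rate = volume_loss / distance
= 176.2 / 35.3
= 4.992 mm^3/m

4.992 mm^3/m


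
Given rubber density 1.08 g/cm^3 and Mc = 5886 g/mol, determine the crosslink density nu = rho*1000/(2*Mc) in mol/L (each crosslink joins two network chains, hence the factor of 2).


nu = rho * 1000 / (2 * Mc)
nu = 1.08 * 1000 / (2 * 5886)
nu = 1080.0 / 11772
nu = 0.0917 mol/L

0.0917 mol/L


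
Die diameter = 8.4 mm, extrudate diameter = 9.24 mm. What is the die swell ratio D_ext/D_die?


Die swell ratio = D_extrudate / D_die
= 9.24 / 8.4
= 1.1

Die swell = 1.1


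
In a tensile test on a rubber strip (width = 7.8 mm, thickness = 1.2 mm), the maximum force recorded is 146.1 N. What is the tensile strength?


Area = width * thickness = 7.8 * 1.2 = 9.36 mm^2
TS = force / area = 146.1 / 9.36 = 15.61 MPa

15.61 MPa


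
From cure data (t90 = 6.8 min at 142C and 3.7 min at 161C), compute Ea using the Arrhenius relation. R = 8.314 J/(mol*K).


T1 = 415.15 K, T2 = 434.15 K
1/T1 - 1/T2 = 1.0542e-04
ln(t1/t2) = ln(6.8/3.7) = 0.6086
Ea = 8.314 * 0.6086 / 1.0542e-04 = 47998.3083 J/mol
Ea = 48.0 kJ/mol

48.0 kJ/mol


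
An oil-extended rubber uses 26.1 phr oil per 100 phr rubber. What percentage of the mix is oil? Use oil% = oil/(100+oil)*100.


Oil % = oil / (100 + oil) * 100
= 26.1 / (100 + 26.1) * 100
= 26.1 / 126.1 * 100
= 20.7%

20.7%


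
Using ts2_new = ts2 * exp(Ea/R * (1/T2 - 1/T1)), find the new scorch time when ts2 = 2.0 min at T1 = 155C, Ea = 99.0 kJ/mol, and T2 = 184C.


Convert temperatures: T1 = 155 + 273.15 = 428.15 K, T2 = 184 + 273.15 = 457.15 K
ts2_new = 2.0 * exp(99000 / 8.314 * (1/457.15 - 1/428.15))
1/T2 - 1/T1 = -1.4816e-04
ts2_new = 0.34 min

0.34 min


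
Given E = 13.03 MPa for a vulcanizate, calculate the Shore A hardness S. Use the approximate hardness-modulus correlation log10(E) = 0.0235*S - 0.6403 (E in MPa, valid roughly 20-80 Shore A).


log10(E) = 0.0235*S - 0.6403  =>  S = (log10(E) + 0.6403) / 0.0235
log10(13.03) = 1.114944
S = (1.114944 + 0.6403) / 0.0235 = 1.755244 / 0.0235
S = 74.7

Shore A = 74.7


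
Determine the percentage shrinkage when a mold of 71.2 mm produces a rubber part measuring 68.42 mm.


Shrinkage = (mold - part) / mold * 100
= (71.2 - 68.42) / 71.2 * 100
= 2.78 / 71.2 * 100
= 3.9%

3.9%


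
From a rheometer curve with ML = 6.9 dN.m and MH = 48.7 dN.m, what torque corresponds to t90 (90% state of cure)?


M90 = ML + 0.9 * (MH - ML)
M90 = 6.9 + 0.9 * (48.7 - 6.9)
M90 = 6.9 + 0.9 * 41.8
M90 = 44.52 dN.m

44.52 dN.m


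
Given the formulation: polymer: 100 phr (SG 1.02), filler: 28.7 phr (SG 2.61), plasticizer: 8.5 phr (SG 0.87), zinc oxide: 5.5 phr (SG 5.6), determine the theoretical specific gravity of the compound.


Sum of weights = 142.7
Volume contributions:
  polymer: 100/1.02 = 98.0392
  filler: 28.7/2.61 = 10.9962
  plasticizer: 8.5/0.87 = 9.7701
  zinc oxide: 5.5/5.6 = 0.9821
Sum of volumes = 119.7876
SG = 142.7 / 119.7876 = 1.191

SG = 1.191


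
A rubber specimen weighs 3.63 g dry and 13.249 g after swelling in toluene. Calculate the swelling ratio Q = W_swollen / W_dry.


Q = W_swollen / W_dry
Q = 13.249 / 3.63
Q = 3.65

Q = 3.65


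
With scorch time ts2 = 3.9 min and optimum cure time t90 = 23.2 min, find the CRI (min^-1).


CRI = 100 / (t90 - ts2)
= 100 / (23.2 - 3.9)
= 100 / 19.3
= 5.18 min^-1

5.18 min^-1


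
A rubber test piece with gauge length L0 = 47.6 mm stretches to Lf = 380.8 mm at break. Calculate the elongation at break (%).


Elongation = (Lf - L0) / L0 * 100
= (380.8 - 47.6) / 47.6 * 100
= 333.2 / 47.6 * 100
= 700.0%

700.0%


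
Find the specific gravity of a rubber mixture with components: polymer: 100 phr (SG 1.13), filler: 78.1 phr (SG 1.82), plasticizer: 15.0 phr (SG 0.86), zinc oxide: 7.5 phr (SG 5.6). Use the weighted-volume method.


Sum of weights = 200.6
Volume contributions:
  polymer: 100/1.13 = 88.4956
  filler: 78.1/1.82 = 42.9121
  plasticizer: 15.0/0.86 = 17.4419
  zinc oxide: 7.5/5.6 = 1.3393
Sum of volumes = 150.1888
SG = 200.6 / 150.1888 = 1.336

SG = 1.336


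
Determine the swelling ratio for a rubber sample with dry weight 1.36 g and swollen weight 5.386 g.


Q = W_swollen / W_dry
Q = 5.386 / 1.36
Q = 3.96

Q = 3.96


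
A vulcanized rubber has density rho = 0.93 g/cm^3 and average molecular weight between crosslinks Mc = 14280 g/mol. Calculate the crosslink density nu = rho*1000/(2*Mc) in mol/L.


nu = rho * 1000 / (2 * Mc)
nu = 0.93 * 1000 / (2 * 14280)
nu = 930.0 / 28560
nu = 0.0326 mol/L

0.0326 mol/L


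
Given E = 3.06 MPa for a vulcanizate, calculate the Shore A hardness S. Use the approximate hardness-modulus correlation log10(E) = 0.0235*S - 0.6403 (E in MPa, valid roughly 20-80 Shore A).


log10(E) = 0.0235*S - 0.6403  =>  S = (log10(E) + 0.6403) / 0.0235
log10(3.06) = 0.485721
S = (0.485721 + 0.6403) / 0.0235 = 1.126021 / 0.0235
S = 47.9

Shore A = 47.9


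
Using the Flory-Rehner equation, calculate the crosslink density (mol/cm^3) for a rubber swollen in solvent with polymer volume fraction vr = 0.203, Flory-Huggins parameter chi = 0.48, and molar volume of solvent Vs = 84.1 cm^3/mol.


ln(1 - vr) = ln(1 - 0.203) = -0.2269
Numerator = -((-0.2269) + 0.203 + 0.48 * 0.203^2) = 0.0041
Denominator = 84.1 * (0.203^(1/3) - 0.203/2) = 40.8905
nu = 0.0041 / 40.8905 = 1.0076e-04 mol/cm^3

1.0076e-04 mol/cm^3


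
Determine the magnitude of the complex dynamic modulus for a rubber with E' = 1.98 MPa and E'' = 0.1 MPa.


|E*| = sqrt(E'^2 + E''^2)
= sqrt(1.98^2 + 0.1^2)
= sqrt(3.9204 + 0.0100)
= 1.983 MPa

1.983 MPa


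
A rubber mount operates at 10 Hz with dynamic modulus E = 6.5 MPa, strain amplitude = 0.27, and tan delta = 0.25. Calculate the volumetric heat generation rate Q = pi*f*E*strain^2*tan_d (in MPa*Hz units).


Q = pi * f * E * strain^2 * tan_d
= pi * 10 * 6.5 * 0.27^2 * 0.25
= pi * 10 * 6.5 * 0.0729 * 0.25
= 3.7216

Q = 3.7216


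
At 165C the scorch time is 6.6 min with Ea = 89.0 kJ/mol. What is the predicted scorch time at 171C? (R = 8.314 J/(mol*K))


Convert temperatures: T1 = 165 + 273.15 = 438.15 K, T2 = 171 + 273.15 = 444.15 K
ts2_new = 6.6 * exp(89000 / 8.314 * (1/444.15 - 1/438.15))
1/T2 - 1/T1 = -3.0832e-05
ts2_new = 4.74 min

4.74 min


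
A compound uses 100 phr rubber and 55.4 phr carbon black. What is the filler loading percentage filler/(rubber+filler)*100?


Filler % = filler / (rubber + filler) * 100
= 55.4 / (100 + 55.4) * 100
= 55.4 / 155.4 * 100
= 35.65%

35.65%


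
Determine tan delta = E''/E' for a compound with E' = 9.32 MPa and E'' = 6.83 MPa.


tan delta = E'' / E'
= 6.83 / 9.32
= 0.7328

tan delta = 0.7328


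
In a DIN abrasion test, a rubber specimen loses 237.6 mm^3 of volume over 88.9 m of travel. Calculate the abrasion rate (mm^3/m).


Rate = volume_loss / distance
= 237.6 / 88.9
= 2.673 mm^3/m

2.673 mm^3/m


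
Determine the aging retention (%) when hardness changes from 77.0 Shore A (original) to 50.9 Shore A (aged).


Retention = aged / original * 100
= 50.9 / 77.0 * 100
= 66.1%

66.1%


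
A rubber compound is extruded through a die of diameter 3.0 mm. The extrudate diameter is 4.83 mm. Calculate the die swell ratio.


Die swell ratio = D_extrudate / D_die
= 4.83 / 3.0
= 1.61

Die swell = 1.61


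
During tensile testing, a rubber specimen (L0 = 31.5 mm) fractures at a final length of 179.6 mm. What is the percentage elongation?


Elongation = (Lf - L0) / L0 * 100
= (179.6 - 31.5) / 31.5 * 100
= 148.1 / 31.5 * 100
= 470.2%

470.2%


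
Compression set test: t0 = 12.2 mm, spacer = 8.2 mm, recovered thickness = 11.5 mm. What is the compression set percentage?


CS = (t0 - recovered) / (t0 - ts) * 100
= (12.2 - 11.5) / (12.2 - 8.2) * 100
= 0.7 / 4.0 * 100
= 17.5%

17.5%


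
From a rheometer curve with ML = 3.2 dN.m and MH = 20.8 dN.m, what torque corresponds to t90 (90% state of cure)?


M90 = ML + 0.9 * (MH - ML)
M90 = 3.2 + 0.9 * (20.8 - 3.2)
M90 = 3.2 + 0.9 * 17.6
M90 = 19.04 dN.m

19.04 dN.m


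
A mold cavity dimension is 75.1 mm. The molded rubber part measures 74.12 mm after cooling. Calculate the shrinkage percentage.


Shrinkage = (mold - part) / mold * 100
= (75.1 - 74.12) / 75.1 * 100
= 0.98 / 75.1 * 100
= 1.3%

1.3%


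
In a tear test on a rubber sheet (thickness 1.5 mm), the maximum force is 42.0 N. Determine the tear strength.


Tear strength = force / thickness
= 42.0 / 1.5
= 28.0 N/mm

28.0 N/mm


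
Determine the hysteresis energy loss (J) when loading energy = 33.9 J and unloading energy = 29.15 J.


Hysteresis loss = loading - unloading
= 33.9 - 29.15
= 4.75 J

4.75 J


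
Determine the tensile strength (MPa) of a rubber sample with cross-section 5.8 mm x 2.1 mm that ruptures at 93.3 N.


Area = width * thickness = 5.8 * 2.1 = 12.18 mm^2
TS = force / area = 93.3 / 12.18 = 7.66 MPa

7.66 MPa


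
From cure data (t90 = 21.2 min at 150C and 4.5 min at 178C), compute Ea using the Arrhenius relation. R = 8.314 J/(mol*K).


T1 = 423.15 K, T2 = 451.15 K
1/T1 - 1/T2 = 1.4667e-04
ln(t1/t2) = ln(21.2/4.5) = 1.5499
Ea = 8.314 * 1.5499 / 1.4667e-04 = 87857.2567 J/mol
Ea = 87.86 kJ/mol

87.86 kJ/mol


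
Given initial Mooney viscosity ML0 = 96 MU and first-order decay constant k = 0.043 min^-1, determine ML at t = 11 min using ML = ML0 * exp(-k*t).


ML = ML0 * exp(-k * t)
ML = 96 * exp(-0.043 * 11)
ML = 96 * 0.6231
ML = 59.82 MU

59.82 MU


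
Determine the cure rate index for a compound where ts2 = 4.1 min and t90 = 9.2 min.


CRI = 100 / (t90 - ts2)
= 100 / (9.2 - 4.1)
= 100 / 5.1
= 19.61 min^-1

19.61 min^-1


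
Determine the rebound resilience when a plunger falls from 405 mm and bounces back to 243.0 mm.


Resilience = h_rebound / h_drop * 100
= 243.0 / 405 * 100
= 60.0%

60.0%


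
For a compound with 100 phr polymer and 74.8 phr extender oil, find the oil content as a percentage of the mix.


Oil % = oil / (100 + oil) * 100
= 74.8 / (100 + 74.8) * 100
= 74.8 / 174.8 * 100
= 42.79%

42.79%


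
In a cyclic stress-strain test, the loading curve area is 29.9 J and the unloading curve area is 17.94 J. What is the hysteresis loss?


Hysteresis loss = loading - unloading
= 29.9 - 17.94
= 11.96 J

11.96 J


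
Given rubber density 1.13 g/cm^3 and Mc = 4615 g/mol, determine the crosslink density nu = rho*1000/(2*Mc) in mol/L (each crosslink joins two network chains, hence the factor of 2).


nu = rho * 1000 / (2 * Mc)
nu = 1.13 * 1000 / (2 * 4615)
nu = 1130.0 / 9230
nu = 0.1224 mol/L

0.1224 mol/L


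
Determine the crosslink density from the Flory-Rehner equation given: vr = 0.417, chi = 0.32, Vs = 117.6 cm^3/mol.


ln(1 - vr) = ln(1 - 0.417) = -0.5396
Numerator = -((-0.5396) + 0.417 + 0.32 * 0.417^2) = 0.0669
Denominator = 117.6 * (0.417^(1/3) - 0.417/2) = 63.3393
nu = 0.0669 / 63.3393 = 0.0011 mol/cm^3

0.0011 mol/cm^3


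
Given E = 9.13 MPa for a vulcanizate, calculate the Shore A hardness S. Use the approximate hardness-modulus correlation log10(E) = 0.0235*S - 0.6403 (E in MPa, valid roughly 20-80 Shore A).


log10(E) = 0.0235*S - 0.6403  =>  S = (log10(E) + 0.6403) / 0.0235
log10(9.13) = 0.960471
S = (0.960471 + 0.6403) / 0.0235 = 1.600771 / 0.0235
S = 68.1

Shore A = 68.1


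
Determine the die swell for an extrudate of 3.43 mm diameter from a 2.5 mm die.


Die swell ratio = D_extrudate / D_die
= 3.43 / 2.5
= 1.372

Die swell = 1.372


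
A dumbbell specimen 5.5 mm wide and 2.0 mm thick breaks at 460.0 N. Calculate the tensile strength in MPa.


Area = width * thickness = 5.5 * 2.0 = 11.0 mm^2
TS = force / area = 460.0 / 11.0 = 41.82 MPa

41.82 MPa


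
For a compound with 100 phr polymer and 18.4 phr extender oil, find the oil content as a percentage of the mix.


Oil % = oil / (100 + oil) * 100
= 18.4 / (100 + 18.4) * 100
= 18.4 / 118.4 * 100
= 15.54%

15.54%


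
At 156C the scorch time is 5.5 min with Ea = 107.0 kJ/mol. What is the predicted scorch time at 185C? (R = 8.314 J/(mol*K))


Convert temperatures: T1 = 156 + 273.15 = 429.15 K, T2 = 185 + 273.15 = 458.15 K
ts2_new = 5.5 * exp(107000 / 8.314 * (1/458.15 - 1/429.15))
1/T2 - 1/T1 = -1.4750e-04
ts2_new = 0.82 min

0.82 min


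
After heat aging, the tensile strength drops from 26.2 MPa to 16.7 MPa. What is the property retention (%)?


Retention = aged / original * 100
= 16.7 / 26.2 * 100
= 63.7%

63.7%


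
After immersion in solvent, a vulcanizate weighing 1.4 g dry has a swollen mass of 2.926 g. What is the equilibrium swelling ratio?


Q = W_swollen / W_dry
Q = 2.926 / 1.4
Q = 2.09

Q = 2.09


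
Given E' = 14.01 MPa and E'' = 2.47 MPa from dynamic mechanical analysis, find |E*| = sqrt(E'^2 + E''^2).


|E*| = sqrt(E'^2 + E''^2)
= sqrt(14.01^2 + 2.47^2)
= sqrt(196.2801 + 6.1009)
= 14.226 MPa

14.226 MPa


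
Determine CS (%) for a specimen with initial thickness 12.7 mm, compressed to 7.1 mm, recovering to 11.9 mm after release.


CS = (t0 - recovered) / (t0 - ts) * 100
= (12.7 - 11.9) / (12.7 - 7.1) * 100
= 0.8 / 5.6 * 100
= 14.3%

14.3%


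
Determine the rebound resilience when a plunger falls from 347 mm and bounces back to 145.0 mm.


Resilience = h_rebound / h_drop * 100
= 145.0 / 347 * 100
= 41.8%

41.8%


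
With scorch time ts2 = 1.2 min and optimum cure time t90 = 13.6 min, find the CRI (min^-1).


CRI = 100 / (t90 - ts2)
= 100 / (13.6 - 1.2)
= 100 / 12.4
= 8.06 min^-1

8.06 min^-1


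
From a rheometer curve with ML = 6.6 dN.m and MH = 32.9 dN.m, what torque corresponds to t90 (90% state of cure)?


M90 = ML + 0.9 * (MH - ML)
M90 = 6.6 + 0.9 * (32.9 - 6.6)
M90 = 6.6 + 0.9 * 26.3
M90 = 30.27 dN.m

30.27 dN.m


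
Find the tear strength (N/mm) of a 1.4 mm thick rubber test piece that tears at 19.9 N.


Tear strength = force / thickness
= 19.9 / 1.4
= 14.21 N/mm

14.21 N/mm


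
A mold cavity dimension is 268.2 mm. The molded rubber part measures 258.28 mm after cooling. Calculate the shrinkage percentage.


Shrinkage = (mold - part) / mold * 100
= (268.2 - 258.28) / 268.2 * 100
= 9.92 / 268.2 * 100
= 3.7%

3.7%


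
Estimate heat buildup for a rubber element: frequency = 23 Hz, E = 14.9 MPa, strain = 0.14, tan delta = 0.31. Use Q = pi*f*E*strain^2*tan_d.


Q = pi * f * E * strain^2 * tan_d
= pi * 23 * 14.9 * 0.14^2 * 0.31
= pi * 23 * 14.9 * 0.0196 * 0.31
= 6.5416

Q = 6.5416


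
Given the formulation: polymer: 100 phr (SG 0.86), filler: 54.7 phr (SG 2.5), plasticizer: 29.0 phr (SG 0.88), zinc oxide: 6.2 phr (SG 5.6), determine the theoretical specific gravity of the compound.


Sum of weights = 189.9
Volume contributions:
  polymer: 100/0.86 = 116.2791
  filler: 54.7/2.5 = 21.8800
  plasticizer: 29.0/0.88 = 32.9545
  zinc oxide: 6.2/5.6 = 1.1071
Sum of volumes = 172.2208
SG = 189.9 / 172.2208 = 1.103

SG = 1.103


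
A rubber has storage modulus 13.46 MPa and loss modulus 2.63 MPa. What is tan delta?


tan delta = E'' / E'
= 2.63 / 13.46
= 0.1954

tan delta = 0.1954


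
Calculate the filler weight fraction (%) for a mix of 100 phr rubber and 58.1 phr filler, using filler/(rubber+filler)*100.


Filler % = filler / (rubber + filler) * 100
= 58.1 / (100 + 58.1) * 100
= 58.1 / 158.1 * 100
= 36.75%

36.75%


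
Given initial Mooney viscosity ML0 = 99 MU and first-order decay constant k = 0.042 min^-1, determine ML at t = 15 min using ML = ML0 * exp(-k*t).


ML = ML0 * exp(-k * t)
ML = 99 * exp(-0.042 * 15)
ML = 99 * 0.5326
ML = 52.73 MU

52.73 MU


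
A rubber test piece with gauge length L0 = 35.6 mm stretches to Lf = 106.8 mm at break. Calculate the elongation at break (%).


Elongation = (Lf - L0) / L0 * 100
= (106.8 - 35.6) / 35.6 * 100
= 71.2 / 35.6 * 100
= 200.0%

200.0%


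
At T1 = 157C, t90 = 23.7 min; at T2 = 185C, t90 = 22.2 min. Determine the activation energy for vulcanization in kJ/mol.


T1 = 430.15 K, T2 = 458.15 K
1/T1 - 1/T2 = 1.4208e-04
ln(t1/t2) = ln(23.7/22.2) = 0.0654
Ea = 8.314 * 0.0654 / 1.4208e-04 = 3825.9814 J/mol
Ea = 3.83 kJ/mol

3.83 kJ/mol


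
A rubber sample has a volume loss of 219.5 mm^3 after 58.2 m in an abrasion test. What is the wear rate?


Rate = volume_loss / distance
= 219.5 / 58.2
= 3.771 mm^3/m

3.771 mm^3/m


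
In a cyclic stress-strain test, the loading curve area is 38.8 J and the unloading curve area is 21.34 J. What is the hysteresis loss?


Hysteresis loss = loading - unloading
= 38.8 - 21.34
= 17.46 J

17.46 J


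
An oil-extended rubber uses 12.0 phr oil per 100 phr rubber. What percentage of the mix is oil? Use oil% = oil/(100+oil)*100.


Oil % = oil / (100 + oil) * 100
= 12.0 / (100 + 12.0) * 100
= 12.0 / 112.0 * 100
= 10.71%

10.71%


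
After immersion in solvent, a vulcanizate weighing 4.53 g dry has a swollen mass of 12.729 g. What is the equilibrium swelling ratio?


Q = W_swollen / W_dry
Q = 12.729 / 4.53
Q = 2.81

Q = 2.81


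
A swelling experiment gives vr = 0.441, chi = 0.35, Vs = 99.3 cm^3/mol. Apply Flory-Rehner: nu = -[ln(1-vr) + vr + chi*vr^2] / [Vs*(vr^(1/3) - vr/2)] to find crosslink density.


ln(1 - vr) = ln(1 - 0.441) = -0.5816
Numerator = -((-0.5816) + 0.441 + 0.35 * 0.441^2) = 0.0725
Denominator = 99.3 * (0.441^(1/3) - 0.441/2) = 53.6882
nu = 0.0725 / 53.6882 = 0.0014 mol/cm^3

0.0014 mol/cm^3


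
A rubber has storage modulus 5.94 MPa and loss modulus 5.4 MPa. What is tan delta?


tan delta = E'' / E'
= 5.4 / 5.94
= 0.9091

tan delta = 0.9091


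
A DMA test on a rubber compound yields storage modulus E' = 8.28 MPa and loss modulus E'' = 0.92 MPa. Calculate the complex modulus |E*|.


|E*| = sqrt(E'^2 + E''^2)
= sqrt(8.28^2 + 0.92^2)
= sqrt(68.5584 + 0.8464)
= 8.331 MPa

8.331 MPa


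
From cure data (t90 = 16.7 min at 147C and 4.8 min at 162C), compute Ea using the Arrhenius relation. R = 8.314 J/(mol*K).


T1 = 420.15 K, T2 = 435.15 K
1/T1 - 1/T2 = 8.2044e-05
ln(t1/t2) = ln(16.7/4.8) = 1.2468
Ea = 8.314 * 1.2468 / 8.2044e-05 = 126344.5180 J/mol
Ea = 126.34 kJ/mol

126.34 kJ/mol


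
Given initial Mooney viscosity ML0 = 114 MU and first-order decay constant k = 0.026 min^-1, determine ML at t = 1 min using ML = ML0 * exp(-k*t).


ML = ML0 * exp(-k * t)
ML = 114 * exp(-0.026 * 1)
ML = 114 * 0.9743
ML = 111.07 MU

111.07 MU


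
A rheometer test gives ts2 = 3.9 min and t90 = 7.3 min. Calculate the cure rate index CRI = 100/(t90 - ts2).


CRI = 100 / (t90 - ts2)
= 100 / (7.3 - 3.9)
= 100 / 3.4
= 29.41 min^-1

29.41 min^-1


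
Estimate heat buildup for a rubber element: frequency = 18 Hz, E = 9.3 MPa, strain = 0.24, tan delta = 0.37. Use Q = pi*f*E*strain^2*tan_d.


Q = pi * f * E * strain^2 * tan_d
= pi * 18 * 9.3 * 0.24^2 * 0.37
= pi * 18 * 9.3 * 0.0576 * 0.37
= 11.2080

Q = 11.2080


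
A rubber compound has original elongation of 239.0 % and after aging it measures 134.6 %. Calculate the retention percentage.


Retention = aged / original * 100
= 134.6 / 239.0 * 100
= 56.3%

56.3%


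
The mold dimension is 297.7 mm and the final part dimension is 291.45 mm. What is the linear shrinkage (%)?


Shrinkage = (mold - part) / mold * 100
= (297.7 - 291.45) / 297.7 * 100
= 6.25 / 297.7 * 100
= 2.1%

2.1%


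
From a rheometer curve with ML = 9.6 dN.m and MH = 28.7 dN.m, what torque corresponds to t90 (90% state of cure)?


M90 = ML + 0.9 * (MH - ML)
M90 = 9.6 + 0.9 * (28.7 - 9.6)
M90 = 9.6 + 0.9 * 19.1
M90 = 26.79 dN.m

26.79 dN.m


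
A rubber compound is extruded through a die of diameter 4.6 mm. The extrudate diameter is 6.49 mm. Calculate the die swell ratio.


Die swell ratio = D_extrudate / D_die
= 6.49 / 4.6
= 1.411

Die swell = 1.411


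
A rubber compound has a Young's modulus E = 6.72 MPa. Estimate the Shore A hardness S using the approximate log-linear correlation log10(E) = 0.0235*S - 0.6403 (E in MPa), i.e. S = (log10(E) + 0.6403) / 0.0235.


log10(E) = 0.0235*S - 0.6403  =>  S = (log10(E) + 0.6403) / 0.0235
log10(6.72) = 0.827369
S = (0.827369 + 0.6403) / 0.0235 = 1.467669 / 0.0235
S = 62.5

Shore A = 62.5


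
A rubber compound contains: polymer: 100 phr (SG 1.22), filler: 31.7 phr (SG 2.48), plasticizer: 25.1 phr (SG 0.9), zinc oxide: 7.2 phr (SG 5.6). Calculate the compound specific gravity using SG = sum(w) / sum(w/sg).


Sum of weights = 164.0
Volume contributions:
  polymer: 100/1.22 = 81.9672
  filler: 31.7/2.48 = 12.7823
  plasticizer: 25.1/0.9 = 27.8889
  zinc oxide: 7.2/5.6 = 1.2857
Sum of volumes = 123.9241
SG = 164.0 / 123.9241 = 1.323

SG = 1.323


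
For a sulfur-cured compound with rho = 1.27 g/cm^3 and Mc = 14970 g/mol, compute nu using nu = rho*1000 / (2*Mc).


nu = rho * 1000 / (2 * Mc)
nu = 1.27 * 1000 / (2 * 14970)
nu = 1270.0 / 29940
nu = 0.0424 mol/L

0.0424 mol/L


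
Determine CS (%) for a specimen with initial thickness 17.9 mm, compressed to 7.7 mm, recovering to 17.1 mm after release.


CS = (t0 - recovered) / (t0 - ts) * 100
= (17.9 - 17.1) / (17.9 - 7.7) * 100
= 0.8 / 10.2 * 100
= 7.8%

7.8%


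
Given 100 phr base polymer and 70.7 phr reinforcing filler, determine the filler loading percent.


Filler % = filler / (rubber + filler) * 100
= 70.7 / (100 + 70.7) * 100
= 70.7 / 170.7 * 100
= 41.42%

41.42%


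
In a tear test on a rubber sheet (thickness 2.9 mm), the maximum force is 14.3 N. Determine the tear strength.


Tear strength = force / thickness
= 14.3 / 2.9
= 4.93 N/mm

4.93 N/mm


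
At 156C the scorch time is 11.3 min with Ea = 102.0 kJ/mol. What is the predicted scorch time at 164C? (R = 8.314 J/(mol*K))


Convert temperatures: T1 = 156 + 273.15 = 429.15 K, T2 = 164 + 273.15 = 437.15 K
ts2_new = 11.3 * exp(102000 / 8.314 * (1/437.15 - 1/429.15))
1/T2 - 1/T1 = -4.2643e-05
ts2_new = 6.7 min

6.7 min


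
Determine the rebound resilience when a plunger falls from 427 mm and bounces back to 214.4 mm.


Resilience = h_rebound / h_drop * 100
= 214.4 / 427 * 100
= 50.2%

50.2%


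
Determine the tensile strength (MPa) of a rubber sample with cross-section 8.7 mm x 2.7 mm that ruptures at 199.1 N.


Area = width * thickness = 8.7 * 2.7 = 23.49 mm^2
TS = force / area = 199.1 / 23.49 = 8.48 MPa

8.48 MPa


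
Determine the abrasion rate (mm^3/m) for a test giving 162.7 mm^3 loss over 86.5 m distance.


Rate = volume_loss / distance
= 162.7 / 86.5
= 1.881 mm^3/m

1.881 mm^3/m


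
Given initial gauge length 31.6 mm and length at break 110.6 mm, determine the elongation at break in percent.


Elongation = (Lf - L0) / L0 * 100
= (110.6 - 31.6) / 31.6 * 100
= 79.0 / 31.6 * 100
= 250.0%

250.0%


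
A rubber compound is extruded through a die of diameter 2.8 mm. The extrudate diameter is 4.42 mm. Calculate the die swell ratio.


Die swell ratio = D_extrudate / D_die
= 4.42 / 2.8
= 1.579

Die swell = 1.579


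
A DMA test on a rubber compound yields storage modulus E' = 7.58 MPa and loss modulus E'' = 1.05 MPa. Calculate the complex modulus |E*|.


|E*| = sqrt(E'^2 + E''^2)
= sqrt(7.58^2 + 1.05^2)
= sqrt(57.4564 + 1.1025)
= 7.652 MPa

7.652 MPa


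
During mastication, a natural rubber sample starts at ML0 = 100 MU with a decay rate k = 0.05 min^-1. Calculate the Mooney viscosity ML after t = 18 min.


ML = ML0 * exp(-k * t)
ML = 100 * exp(-0.05 * 18)
ML = 100 * 0.4066
ML = 40.66 MU

40.66 MU


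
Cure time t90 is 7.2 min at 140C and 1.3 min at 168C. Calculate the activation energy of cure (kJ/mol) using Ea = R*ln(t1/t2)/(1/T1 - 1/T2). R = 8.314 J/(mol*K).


T1 = 413.15 K, T2 = 441.15 K
1/T1 - 1/T2 = 1.5363e-04
ln(t1/t2) = ln(7.2/1.3) = 1.7117
Ea = 8.314 * 1.7117 / 1.5363e-04 = 92635.6030 J/mol
Ea = 92.64 kJ/mol

92.64 kJ/mol


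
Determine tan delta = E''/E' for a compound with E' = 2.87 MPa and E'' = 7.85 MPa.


tan delta = E'' / E'
= 7.85 / 2.87
= 2.7352

tan delta = 2.7352


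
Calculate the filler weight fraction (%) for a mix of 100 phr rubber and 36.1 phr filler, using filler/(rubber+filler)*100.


Filler % = filler / (rubber + filler) * 100
= 36.1 / (100 + 36.1) * 100
= 36.1 / 136.1 * 100
= 26.52%

26.52%


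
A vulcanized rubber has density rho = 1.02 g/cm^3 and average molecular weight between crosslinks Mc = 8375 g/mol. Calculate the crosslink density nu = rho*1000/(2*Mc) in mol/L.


nu = rho * 1000 / (2 * Mc)
nu = 1.02 * 1000 / (2 * 8375)
nu = 1020.0 / 16750
nu = 0.0609 mol/L

0.0609 mol/L


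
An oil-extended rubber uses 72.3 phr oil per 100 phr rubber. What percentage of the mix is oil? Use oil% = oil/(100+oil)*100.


Oil % = oil / (100 + oil) * 100
= 72.3 / (100 + 72.3) * 100
= 72.3 / 172.3 * 100
= 41.96%

41.96%


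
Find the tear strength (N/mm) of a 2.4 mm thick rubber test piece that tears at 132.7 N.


Tear strength = force / thickness
= 132.7 / 2.4
= 55.29 N/mm

55.29 N/mm


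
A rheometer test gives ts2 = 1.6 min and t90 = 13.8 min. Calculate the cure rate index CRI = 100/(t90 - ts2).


CRI = 100 / (t90 - ts2)
= 100 / (13.8 - 1.6)
= 100 / 12.2
= 8.2 min^-1

8.2 min^-1


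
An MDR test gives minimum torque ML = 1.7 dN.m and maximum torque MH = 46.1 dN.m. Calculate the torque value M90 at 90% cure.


M90 = ML + 0.9 * (MH - ML)
M90 = 1.7 + 0.9 * (46.1 - 1.7)
M90 = 1.7 + 0.9 * 44.4
M90 = 41.66 dN.m

41.66 dN.m


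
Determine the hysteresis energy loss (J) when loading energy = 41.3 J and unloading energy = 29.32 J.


Hysteresis loss = loading - unloading
= 41.3 - 29.32
= 11.98 J

11.98 J


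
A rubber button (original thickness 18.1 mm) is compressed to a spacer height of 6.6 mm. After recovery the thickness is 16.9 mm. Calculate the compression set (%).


CS = (t0 - recovered) / (t0 - ts) * 100
= (18.1 - 16.9) / (18.1 - 6.6) * 100
= 1.2 / 11.5 * 100
= 10.4%

10.4%


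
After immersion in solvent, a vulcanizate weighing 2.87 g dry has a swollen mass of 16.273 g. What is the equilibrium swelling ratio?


Q = W_swollen / W_dry
Q = 16.273 / 2.87
Q = 5.67

Q = 5.67


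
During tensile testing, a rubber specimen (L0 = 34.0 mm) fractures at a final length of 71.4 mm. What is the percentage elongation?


Elongation = (Lf - L0) / L0 * 100
= (71.4 - 34.0) / 34.0 * 100
= 37.4 / 34.0 * 100
= 110.0%

110.0%


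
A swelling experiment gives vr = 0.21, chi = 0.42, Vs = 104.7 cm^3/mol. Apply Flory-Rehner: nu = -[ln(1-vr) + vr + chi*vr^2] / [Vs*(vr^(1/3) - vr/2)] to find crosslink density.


ln(1 - vr) = ln(1 - 0.21) = -0.2357
Numerator = -((-0.2357) + 0.21 + 0.42 * 0.21^2) = 0.0072
Denominator = 104.7 * (0.21^(1/3) - 0.21/2) = 51.2394
nu = 0.0072 / 51.2394 = 1.4052e-04 mol/cm^3

1.4052e-04 mol/cm^3


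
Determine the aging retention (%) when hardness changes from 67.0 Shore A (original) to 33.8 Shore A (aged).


Retention = aged / original * 100
= 33.8 / 67.0 * 100
= 50.4%

50.4%


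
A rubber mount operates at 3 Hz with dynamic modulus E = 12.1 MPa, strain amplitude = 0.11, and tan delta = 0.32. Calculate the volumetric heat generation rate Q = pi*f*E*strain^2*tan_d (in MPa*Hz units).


Q = pi * f * E * strain^2 * tan_d
= pi * 3 * 12.1 * 0.11^2 * 0.32
= pi * 3 * 12.1 * 0.0121 * 0.32
= 0.4416

Q = 0.4416


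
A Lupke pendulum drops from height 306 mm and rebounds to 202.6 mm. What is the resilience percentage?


Resilience = h_rebound / h_drop * 100
= 202.6 / 306 * 100
= 66.2%

66.2%


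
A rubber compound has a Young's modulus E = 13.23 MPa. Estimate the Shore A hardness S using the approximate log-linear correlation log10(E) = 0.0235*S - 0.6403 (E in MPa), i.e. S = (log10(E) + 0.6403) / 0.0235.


log10(E) = 0.0235*S - 0.6403  =>  S = (log10(E) + 0.6403) / 0.0235
log10(13.23) = 1.121560
S = (1.121560 + 0.6403) / 0.0235 = 1.761860 / 0.0235
S = 75.0

Shore A = 75.0


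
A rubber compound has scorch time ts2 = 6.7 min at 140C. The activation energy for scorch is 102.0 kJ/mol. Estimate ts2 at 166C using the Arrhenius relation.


Convert temperatures: T1 = 140 + 273.15 = 413.15 K, T2 = 166 + 273.15 = 439.15 K
ts2_new = 6.7 * exp(102000 / 8.314 * (1/439.15 - 1/413.15))
1/T2 - 1/T1 = -1.4330e-04
ts2_new = 1.15 min

1.15 min


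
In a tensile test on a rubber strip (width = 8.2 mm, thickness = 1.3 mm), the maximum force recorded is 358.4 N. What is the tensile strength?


Area = width * thickness = 8.2 * 1.3 = 10.66 mm^2
TS = force / area = 358.4 / 10.66 = 33.62 MPa

33.62 MPa


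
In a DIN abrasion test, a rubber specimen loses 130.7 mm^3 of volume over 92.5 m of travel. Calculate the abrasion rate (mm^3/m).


Rate = volume_loss / distance
= 130.7 / 92.5
= 1.413 mm^3/m

1.413 mm^3/m


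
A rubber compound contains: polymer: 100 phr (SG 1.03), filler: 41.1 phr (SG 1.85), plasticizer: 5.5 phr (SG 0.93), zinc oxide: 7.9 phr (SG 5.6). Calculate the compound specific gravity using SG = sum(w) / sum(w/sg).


Sum of weights = 154.5
Volume contributions:
  polymer: 100/1.03 = 97.0874
  filler: 41.1/1.85 = 22.2162
  plasticizer: 5.5/0.93 = 5.9140
  zinc oxide: 7.9/5.6 = 1.4107
Sum of volumes = 126.6283
SG = 154.5 / 126.6283 = 1.22

SG = 1.22


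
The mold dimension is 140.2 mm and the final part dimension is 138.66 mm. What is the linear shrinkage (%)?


Shrinkage = (mold - part) / mold * 100
= (140.2 - 138.66) / 140.2 * 100
= 1.54 / 140.2 * 100
= 1.1%

1.1%


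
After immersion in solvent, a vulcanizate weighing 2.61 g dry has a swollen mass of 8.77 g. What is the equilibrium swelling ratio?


Q = W_swollen / W_dry
Q = 8.77 / 2.61
Q = 3.36

Q = 3.36


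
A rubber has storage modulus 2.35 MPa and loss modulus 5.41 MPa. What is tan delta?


tan delta = E'' / E'
= 5.41 / 2.35
= 2.3021

tan delta = 2.3021


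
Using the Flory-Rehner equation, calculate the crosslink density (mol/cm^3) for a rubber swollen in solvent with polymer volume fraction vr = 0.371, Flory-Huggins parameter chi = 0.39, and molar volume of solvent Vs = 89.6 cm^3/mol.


ln(1 - vr) = ln(1 - 0.371) = -0.4636
Numerator = -((-0.4636) + 0.371 + 0.39 * 0.371^2) = 0.0389
Denominator = 89.6 * (0.371^(1/3) - 0.371/2) = 47.7614
nu = 0.0389 / 47.7614 = 8.1539e-04 mol/cm^3

8.1539e-04 mol/cm^3


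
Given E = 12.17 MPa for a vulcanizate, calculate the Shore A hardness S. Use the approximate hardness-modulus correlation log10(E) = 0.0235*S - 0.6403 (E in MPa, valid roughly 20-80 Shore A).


log10(E) = 0.0235*S - 0.6403  =>  S = (log10(E) + 0.6403) / 0.0235
log10(12.17) = 1.085291
S = (1.085291 + 0.6403) / 0.0235 = 1.725591 / 0.0235
S = 73.4

Shore A = 73.4
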